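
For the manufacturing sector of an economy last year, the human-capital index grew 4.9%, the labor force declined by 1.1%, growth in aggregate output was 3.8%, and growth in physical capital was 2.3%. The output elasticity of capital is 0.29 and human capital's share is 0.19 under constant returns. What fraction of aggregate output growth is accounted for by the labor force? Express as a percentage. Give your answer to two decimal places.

Labor's share = 1 − 0.29 − 0.19 = 0.52.
The labor force contributed 0.52 × (-1.1) = -0.572 pp.
Share of growth = -0.572 / 3.8 × 100 = -15.0526%.

-15.05%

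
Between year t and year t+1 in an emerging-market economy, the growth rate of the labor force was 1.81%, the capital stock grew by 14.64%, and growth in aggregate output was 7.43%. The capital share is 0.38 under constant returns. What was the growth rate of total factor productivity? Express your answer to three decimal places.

Labor's share = 1 − 0.38 = 0.62.
The capital stock: 0.38 × 14.64 = 5.5632 pp.
The labor force: 0.62 × 1.81 = 1.1222 pp.
TFP growth = 7.43 − 6.6854 = 0.7446%.

Total factor productivity growth was 0.745%.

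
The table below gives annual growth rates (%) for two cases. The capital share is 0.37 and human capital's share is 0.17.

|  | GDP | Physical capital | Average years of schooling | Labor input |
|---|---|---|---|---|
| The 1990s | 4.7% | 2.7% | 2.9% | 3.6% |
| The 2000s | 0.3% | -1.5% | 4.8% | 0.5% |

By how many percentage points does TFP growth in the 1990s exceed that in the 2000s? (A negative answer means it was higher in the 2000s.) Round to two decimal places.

1.74 percentage points

Labor's share = 1 − 0.37 − 0.17 = 0.46.
The 1990s: TFP = 4.7 − 0.999 − 0.493 − 1.656 = 1.552%.
The 2000s: TFP = 0.3 + 0.555 − 0.816 − 0.23 = -0.191%.
Difference = 1.552 − (-0.191) = 1.743 pp.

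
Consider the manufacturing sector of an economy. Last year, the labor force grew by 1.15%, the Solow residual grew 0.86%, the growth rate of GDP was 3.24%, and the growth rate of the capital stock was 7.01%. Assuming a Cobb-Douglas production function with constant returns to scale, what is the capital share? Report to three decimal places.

The capital share is 0.210.

gY = gA + α·gK + (1−α)·gL, so gY − gA − gL = α(gK − gL).
3.24 − 0.86 − 1.15 = α × (7.01 − 1.15).
1.23 = 5.86 α, so α = 0.2099.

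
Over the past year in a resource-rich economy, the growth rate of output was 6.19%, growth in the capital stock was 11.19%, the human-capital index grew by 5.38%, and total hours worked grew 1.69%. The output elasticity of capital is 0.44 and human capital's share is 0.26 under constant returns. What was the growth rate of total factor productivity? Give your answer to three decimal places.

Labor's share = 1 − 0.44 − 0.26 = 0.3.
The capital stock: 0.44 × 11.19 = 4.9236 pp.
The human-capital index: 0.26 × 5.38 = 1.3988 pp.
Total hours worked: 0.3 × 1.69 = 0.507 pp.
TFP growth = 6.19 − 6.8294 = -0.6394%.

-0.639%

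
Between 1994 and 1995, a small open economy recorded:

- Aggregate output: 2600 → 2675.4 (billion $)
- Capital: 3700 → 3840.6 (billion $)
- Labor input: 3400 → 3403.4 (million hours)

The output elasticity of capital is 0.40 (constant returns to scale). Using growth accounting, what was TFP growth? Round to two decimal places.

Aggregate output growth = (2675.4 − 2600) / 2600 = 2.9%.
Capital growth = (3840.6 − 3700) / 3700 = 3.8%.
Labor input growth = (3403.4 − 3400) / 3400 = 0.1%.
Labor's share = 1 − 0.4 = 0.6.
Capital: 0.4 × 3.8 = 1.52 pp.
Labor input: 0.6 × 0.1 = 0.06 pp.
TFP growth = 2.9 − 1.58 = 1.32%.

TFP growth was 1.32%.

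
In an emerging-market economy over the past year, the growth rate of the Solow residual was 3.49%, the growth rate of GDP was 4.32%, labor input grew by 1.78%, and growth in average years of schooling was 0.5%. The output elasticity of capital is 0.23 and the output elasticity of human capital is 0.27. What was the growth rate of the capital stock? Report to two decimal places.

-0.85%

Labor's share = 1 − 0.23 − 0.27 = 0.5.
gY = gA + 0.27×0.5 + 0.5×1.78 + 0.23×g.
0.23×g = 4.32 − 3.49 − 1.025 = -0.195.
g = -0.195 / 0.23 = -0.8478%.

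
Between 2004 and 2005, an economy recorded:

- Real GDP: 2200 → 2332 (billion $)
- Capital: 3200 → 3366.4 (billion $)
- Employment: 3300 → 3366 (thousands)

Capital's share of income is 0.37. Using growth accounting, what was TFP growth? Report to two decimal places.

Real GDP growth = (2332 − 2200) / 2200 = 6%.
Capital growth = (3366.4 − 3200) / 3200 = 5.2%.
Employment growth = (3366 − 3300) / 3300 = 2%.
Labor's share = 1 − 0.37 = 0.63.
Capital: 0.37 × 5.2 = 1.924 pp.
Employment: 0.63 × 2 = 1.26 pp.
TFP growth = 6 − 3.184 = 2.816%.

2.82%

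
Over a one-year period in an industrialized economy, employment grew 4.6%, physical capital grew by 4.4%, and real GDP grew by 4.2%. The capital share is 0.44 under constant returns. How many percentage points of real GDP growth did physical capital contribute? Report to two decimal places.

1.94 percentage points

Contribution = share × growth = 0.44 × 4.4 = 1.936 pp.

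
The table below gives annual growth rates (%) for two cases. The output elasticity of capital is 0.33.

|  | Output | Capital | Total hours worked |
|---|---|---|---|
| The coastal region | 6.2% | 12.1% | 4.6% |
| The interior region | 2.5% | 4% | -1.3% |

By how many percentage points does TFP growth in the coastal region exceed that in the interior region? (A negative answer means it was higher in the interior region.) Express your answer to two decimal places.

-2.93 percentage points

Labor's share = 1 − 0.33 = 0.67.
The coastal region: TFP = 6.2 − 3.993 − 3.082 = -0.875%.
The interior region: TFP = 2.5 − 1.32 + 0.871 = 2.051%.
Difference = -0.875 − (2.051) = -2.926 pp.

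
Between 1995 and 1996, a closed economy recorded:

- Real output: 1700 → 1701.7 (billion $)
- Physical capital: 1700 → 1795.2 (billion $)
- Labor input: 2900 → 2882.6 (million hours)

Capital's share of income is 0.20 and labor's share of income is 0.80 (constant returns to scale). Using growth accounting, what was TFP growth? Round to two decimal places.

-0.54%

Real output growth = (1701.7 − 1700) / 1700 = 0.1%.
Physical capital growth = (1795.2 − 1700) / 1700 = 5.6%.
Labor input growth = (2882.6 − 2900) / 2900 = -0.6%.
Labor's share = 1 − 0.2 = 0.8.
Physical capital: 0.2 × 5.6 = 1.12 pp.
Labor input: 0.8 × (-0.6) = -0.48 pp.
TFP growth = 0.1 − 0.64 = -0.54%.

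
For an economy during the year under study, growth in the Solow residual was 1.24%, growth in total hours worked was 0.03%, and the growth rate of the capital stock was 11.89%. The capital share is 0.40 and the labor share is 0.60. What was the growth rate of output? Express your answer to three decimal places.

6.014%

Labor's share = 1 − 0.4 = 0.6.
The capital stock: 0.4 × 11.89 = 4.756 pp.
Total hours worked: 0.6 × 0.03 = 0.018 pp.
Output growth = 1.24 + 4.774 = 6.014%.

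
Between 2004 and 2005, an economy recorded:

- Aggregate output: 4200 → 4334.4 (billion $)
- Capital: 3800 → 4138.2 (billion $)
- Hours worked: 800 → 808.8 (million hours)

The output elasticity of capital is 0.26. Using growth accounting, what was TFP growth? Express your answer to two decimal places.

Aggregate output growth = (4334.4 − 4200) / 4200 = 3.2%.
Capital growth = (4138.2 − 3800) / 3800 = 8.9%.
Hours worked growth = (808.8 − 800) / 800 = 1.1%.
Labor's share = 1 − 0.26 = 0.74.
Capital: 0.26 × 8.9 = 2.314 pp.
Hours worked: 0.74 × 1.1 = 0.814 pp.
TFP growth = 3.2 − 3.128 = 0.072%.

TFP growth was 0.07%.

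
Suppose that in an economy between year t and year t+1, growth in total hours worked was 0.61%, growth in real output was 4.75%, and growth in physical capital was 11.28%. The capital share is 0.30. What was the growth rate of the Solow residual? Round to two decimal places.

Labor's share = 1 − 0.3 = 0.7.
Physical capital: 0.3 × 11.28 = 3.384 pp.
Total hours worked: 0.7 × 0.61 = 0.427 pp.
TFP growth = 4.75 − 3.811 = 0.939%.

0.94%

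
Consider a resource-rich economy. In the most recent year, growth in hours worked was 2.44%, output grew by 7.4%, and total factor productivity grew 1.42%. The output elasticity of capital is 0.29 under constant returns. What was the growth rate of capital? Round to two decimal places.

Labor's share = 1 − 0.29 = 0.71.
gY = gA + 0.71×2.44 + 0.29×g.
0.29×g = 7.4 − 1.42 − 1.7324 = 4.2476.
g = 4.2476 / 0.29 = 14.6469%.

14.65%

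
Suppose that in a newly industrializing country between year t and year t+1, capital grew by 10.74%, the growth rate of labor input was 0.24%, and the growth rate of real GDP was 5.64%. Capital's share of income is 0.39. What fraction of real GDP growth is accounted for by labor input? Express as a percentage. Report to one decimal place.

2.6%

Labor's share = 1 − 0.39 = 0.61.
Labor input contributed 0.61 × 0.24 = 0.1464 pp.
Share of growth = 0.1464 / 5.64 × 100 = 2.596%.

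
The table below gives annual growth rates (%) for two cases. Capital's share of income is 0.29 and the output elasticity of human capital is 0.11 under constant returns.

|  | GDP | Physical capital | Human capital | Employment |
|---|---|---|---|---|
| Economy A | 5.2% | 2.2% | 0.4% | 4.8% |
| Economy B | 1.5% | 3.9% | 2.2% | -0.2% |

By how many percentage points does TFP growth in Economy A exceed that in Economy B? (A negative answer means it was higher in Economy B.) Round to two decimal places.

Labor's share = 1 − 0.29 − 0.11 = 0.6.
Economy A: TFP = 5.2 − 0.638 − 0.044 − 2.88 = 1.638%.
Economy B: TFP = 1.5 − 1.131 − 0.242 + 0.12 = 0.247%.
Difference = 1.638 − (0.247) = 1.391 pp.

1.39 percentage points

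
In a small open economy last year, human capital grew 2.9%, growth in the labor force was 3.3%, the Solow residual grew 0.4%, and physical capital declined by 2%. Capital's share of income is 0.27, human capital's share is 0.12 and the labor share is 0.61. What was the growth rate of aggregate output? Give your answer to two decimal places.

Aggregate output grew 2.22%.

Labor's share = 1 − 0.27 − 0.12 = 0.61.
Physical capital: 0.27 × (-2) = -0.54 pp.
Human capital: 0.12 × 2.9 = 0.348 pp.
The labor force: 0.61 × 3.3 = 2.013 pp.
Output growth = 0.4 + 1.821 = 2.221%.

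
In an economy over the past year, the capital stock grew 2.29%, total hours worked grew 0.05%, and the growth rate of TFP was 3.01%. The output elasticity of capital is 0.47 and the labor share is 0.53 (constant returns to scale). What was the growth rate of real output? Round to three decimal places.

Labor's share = 1 − 0.47 = 0.53.
The capital stock: 0.47 × 2.29 = 1.0763 pp.
Total hours worked: 0.53 × 0.05 = 0.0265 pp.
Output growth = 3.01 + 1.1028 = 4.1128%.

Real output growth was 4.113%.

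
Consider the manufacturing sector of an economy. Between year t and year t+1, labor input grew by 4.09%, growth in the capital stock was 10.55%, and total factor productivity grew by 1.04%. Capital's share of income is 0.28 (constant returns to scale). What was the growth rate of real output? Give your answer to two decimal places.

Labor's share = 1 − 0.28 = 0.72.
The capital stock: 0.28 × 10.55 = 2.954 pp.
Labor input: 0.72 × 4.09 = 2.9448 pp.
Output growth = 1.04 + 5.8988 = 6.9388%.

6.94%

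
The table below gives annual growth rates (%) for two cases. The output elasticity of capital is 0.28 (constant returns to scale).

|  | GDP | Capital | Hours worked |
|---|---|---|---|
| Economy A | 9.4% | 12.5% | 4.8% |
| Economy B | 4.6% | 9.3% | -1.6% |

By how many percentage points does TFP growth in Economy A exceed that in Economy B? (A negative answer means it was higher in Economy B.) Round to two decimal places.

-0.70 percentage points

Labor's share = 1 − 0.28 = 0.72.
Economy A: TFP = 9.4 − 3.5 − 3.456 = 2.444%.
Economy B: TFP = 4.6 − 2.604 + 1.152 = 3.148%.
Difference = 2.444 − (3.148) = -0.704 pp.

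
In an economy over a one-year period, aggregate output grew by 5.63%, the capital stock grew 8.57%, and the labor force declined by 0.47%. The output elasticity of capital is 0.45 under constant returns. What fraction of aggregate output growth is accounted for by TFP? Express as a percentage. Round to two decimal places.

Labor's share = 1 − 0.45 = 0.55.
The capital stock: 0.45 × 8.57 = 3.8565 pp.
The labor force: 0.55 × (-0.47) = -0.2585 pp.
TFP growth = 5.63 − 3.598 = 2.032%.
TFP share of growth = 2.032 / 5.63 × 100 = 36.0924%.

36.09%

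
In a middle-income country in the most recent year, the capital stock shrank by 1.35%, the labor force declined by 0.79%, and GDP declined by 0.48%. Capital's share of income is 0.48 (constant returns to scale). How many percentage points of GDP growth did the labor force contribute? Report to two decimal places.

Labor's share = 1 − 0.48 = 0.52.
Contribution = share × growth = 0.52 × (-0.79) = -0.4108 pp.

-0.41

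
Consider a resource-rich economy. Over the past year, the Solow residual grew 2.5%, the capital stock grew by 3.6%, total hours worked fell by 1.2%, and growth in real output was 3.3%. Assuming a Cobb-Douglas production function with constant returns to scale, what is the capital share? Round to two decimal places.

gY = gA + α·gK + (1−α)·gL, so gY − gA − gL = α(gK − gL).
3.3 − 2.5 + 1.2 = α × (3.6 − (-1.2)).
2 = 4.8 α, so α = 0.4167.

0.42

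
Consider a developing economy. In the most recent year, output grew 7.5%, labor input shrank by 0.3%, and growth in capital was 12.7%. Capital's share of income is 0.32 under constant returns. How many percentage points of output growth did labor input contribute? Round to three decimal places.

-0.204

Labor's share = 1 − 0.32 = 0.68.
Contribution = share × growth = 0.68 × (-0.3) = -0.204 pp.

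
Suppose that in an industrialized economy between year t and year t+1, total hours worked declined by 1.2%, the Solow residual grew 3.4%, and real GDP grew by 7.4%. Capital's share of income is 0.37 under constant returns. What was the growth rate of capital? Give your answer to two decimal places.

12.85%

Labor's share = 1 − 0.37 = 0.63.
gY = gA + 0.63×(-1.2) + 0.37×g.
0.37×g = 7.4 − 3.4 + 0.756 = 4.756.
g = 4.756 / 0.37 = 12.8541%.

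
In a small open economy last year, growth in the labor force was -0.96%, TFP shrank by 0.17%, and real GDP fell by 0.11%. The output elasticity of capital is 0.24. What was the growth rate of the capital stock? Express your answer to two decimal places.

Labor's share = 1 − 0.24 = 0.76.
gY = gA + 0.76×(-0.96) + 0.24×g.
0.24×g = -0.11 + 0.17 + 0.7296 = 0.7896.
g = 0.7896 / 0.24 = 3.29%.

3.29%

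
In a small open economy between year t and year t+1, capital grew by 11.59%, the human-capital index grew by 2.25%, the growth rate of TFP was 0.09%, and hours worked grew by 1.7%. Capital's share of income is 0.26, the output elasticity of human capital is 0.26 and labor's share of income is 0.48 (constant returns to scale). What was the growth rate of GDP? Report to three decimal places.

GDP grew 4.504%.

Labor's share = 1 − 0.26 − 0.26 = 0.48.
Capital: 0.26 × 11.59 = 3.0134 pp.
The human-capital index: 0.26 × 2.25 = 0.585 pp.
Hours worked: 0.48 × 1.7 = 0.816 pp.
Output growth = 0.09 + 4.4144 = 4.5044%.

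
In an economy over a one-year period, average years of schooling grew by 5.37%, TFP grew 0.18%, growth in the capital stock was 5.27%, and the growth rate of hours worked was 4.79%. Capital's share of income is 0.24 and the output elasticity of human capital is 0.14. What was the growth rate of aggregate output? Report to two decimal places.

Labor's share = 1 − 0.24 − 0.14 = 0.62.
The capital stock: 0.24 × 5.27 = 1.2648 pp.
Average years of schooling: 0.14 × 5.37 = 0.7518 pp.
Hours worked: 0.62 × 4.79 = 2.9698 pp.
Output growth = 0.18 + 4.9864 = 5.1664%.

5.17%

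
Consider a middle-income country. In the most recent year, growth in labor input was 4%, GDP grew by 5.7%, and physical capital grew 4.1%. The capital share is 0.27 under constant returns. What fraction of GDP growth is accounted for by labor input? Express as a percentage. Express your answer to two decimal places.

Labor's share = 1 − 0.27 = 0.73.
Labor input contributed 0.73 × 4 = 2.92 pp.
Share of growth = 2.92 / 5.7 × 100 = 51.2281%.

51.23%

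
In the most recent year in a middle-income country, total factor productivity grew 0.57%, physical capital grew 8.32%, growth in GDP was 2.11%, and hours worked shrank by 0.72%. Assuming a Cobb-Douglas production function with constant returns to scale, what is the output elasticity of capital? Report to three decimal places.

gY = gA + α·gK + (1−α)·gL, so gY − gA − gL = α(gK − gL).
2.11 − 0.57 + 0.72 = α × (8.32 − (-0.72)).
2.26 = 9.04 α, so α = 0.25.

The output elasticity of capital is 0.250.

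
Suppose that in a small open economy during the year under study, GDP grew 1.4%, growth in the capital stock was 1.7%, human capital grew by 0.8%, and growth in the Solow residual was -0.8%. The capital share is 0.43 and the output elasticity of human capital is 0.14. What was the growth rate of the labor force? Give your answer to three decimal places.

3.156%

Labor's share = 1 − 0.43 − 0.14 = 0.43.
gY = gA + 0.43×1.7 + 0.14×0.8 + 0.43×g.
0.43×g = 1.4 + 0.8 − 0.843 = 1.357.
g = 1.357 / 0.43 = 3.15581%.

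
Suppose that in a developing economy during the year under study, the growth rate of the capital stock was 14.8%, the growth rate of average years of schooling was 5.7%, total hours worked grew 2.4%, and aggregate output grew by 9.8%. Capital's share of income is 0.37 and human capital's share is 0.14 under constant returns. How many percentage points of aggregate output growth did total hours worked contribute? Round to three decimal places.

1.176

Labor's share = 1 − 0.37 − 0.14 = 0.49.
Contribution = share × growth = 0.49 × 2.4 = 1.176 pp.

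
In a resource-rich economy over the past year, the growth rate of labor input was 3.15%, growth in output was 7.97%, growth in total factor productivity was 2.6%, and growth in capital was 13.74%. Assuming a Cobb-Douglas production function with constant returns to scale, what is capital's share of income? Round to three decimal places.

Capital's share of income is 0.210.

gY = gA + α·gK + (1−α)·gL, so gY − gA − gL = α(gK − gL).
7.97 − 2.6 − 3.15 = α × (13.74 − 3.15).
2.22 = 10.59 α, so α = 0.20963.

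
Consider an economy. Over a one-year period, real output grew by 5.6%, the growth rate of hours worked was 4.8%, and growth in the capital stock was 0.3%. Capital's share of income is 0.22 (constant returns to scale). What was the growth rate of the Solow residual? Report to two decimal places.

The Solow residual growth was 1.79%.

Labor's share = 1 − 0.22 = 0.78.
The capital stock: 0.22 × 0.3 = 0.066 pp.
Hours worked: 0.78 × 4.8 = 3.744 pp.
TFP growth = 5.6 − 3.81 = 1.79%.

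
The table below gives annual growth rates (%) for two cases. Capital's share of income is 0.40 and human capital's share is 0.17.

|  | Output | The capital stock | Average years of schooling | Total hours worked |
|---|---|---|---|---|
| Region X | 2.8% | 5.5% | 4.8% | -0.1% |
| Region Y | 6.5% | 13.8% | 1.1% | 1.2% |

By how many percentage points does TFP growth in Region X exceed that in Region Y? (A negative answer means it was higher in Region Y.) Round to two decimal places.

-0.45 percentage points

Labor's share = 1 − 0.4 − 0.17 = 0.43.
Region X: TFP = 2.8 − 2.2 − 0.816 + 0.043 = -0.173%.
Region Y: TFP = 6.5 − 5.52 − 0.187 − 0.516 = 0.277%.
Difference = -0.173 − (0.277) = -0.45 pp.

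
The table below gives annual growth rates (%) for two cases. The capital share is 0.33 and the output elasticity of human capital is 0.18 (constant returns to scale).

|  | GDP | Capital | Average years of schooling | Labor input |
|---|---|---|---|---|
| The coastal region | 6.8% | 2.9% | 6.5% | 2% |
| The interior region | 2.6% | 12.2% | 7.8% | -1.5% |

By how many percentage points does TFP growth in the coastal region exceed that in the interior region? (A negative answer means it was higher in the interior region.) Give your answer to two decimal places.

Labor's share = 1 − 0.33 − 0.18 = 0.49.
The coastal region: TFP = 6.8 − 0.957 − 1.17 − 0.98 = 3.693%.
The interior region: TFP = 2.6 − 4.026 − 1.404 + 0.735 = -2.095%.
Difference = 3.693 − (-2.095) = 5.788 pp.

5.79 percentage points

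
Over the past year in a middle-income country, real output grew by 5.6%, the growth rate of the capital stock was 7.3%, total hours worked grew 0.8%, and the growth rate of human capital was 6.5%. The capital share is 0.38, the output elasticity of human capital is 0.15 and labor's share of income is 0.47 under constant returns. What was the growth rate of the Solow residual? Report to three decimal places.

Labor's share = 1 − 0.38 − 0.15 = 0.47.
The capital stock: 0.38 × 7.3 = 2.774 pp.
Human capital: 0.15 × 6.5 = 0.975 pp.
Total hours worked: 0.47 × 0.8 = 0.376 pp.
TFP growth = 5.6 − 4.125 = 1.475%.

The Solow residual grew 1.475%.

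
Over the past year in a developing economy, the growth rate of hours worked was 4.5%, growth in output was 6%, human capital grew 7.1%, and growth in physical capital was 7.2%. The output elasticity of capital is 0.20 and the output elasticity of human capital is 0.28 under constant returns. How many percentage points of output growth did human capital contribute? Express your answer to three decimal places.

Contribution = share × growth = 0.28 × 7.1 = 1.988 pp.

1.988 percentage points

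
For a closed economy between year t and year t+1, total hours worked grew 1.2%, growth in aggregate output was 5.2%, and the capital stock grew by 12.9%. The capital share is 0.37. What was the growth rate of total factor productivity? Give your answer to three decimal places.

-0.329%

Labor's share = 1 − 0.37 = 0.63.
The capital stock: 0.37 × 12.9 = 4.773 pp.
Total hours worked: 0.63 × 1.2 = 0.756 pp.
TFP growth = 5.2 − 5.529 = -0.329%.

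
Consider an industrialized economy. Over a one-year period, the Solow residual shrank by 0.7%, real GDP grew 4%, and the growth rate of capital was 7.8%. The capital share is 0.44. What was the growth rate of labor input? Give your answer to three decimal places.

Labor's share = 1 − 0.44 = 0.56.
gY = gA + 0.44×7.8 + 0.56×g.
0.56×g = 4 + 0.7 − 3.432 = 1.268.
g = 1.268 / 0.56 = 2.26429%.

2.264%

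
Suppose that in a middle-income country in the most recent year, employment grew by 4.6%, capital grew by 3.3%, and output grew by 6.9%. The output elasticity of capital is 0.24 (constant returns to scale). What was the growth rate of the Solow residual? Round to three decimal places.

2.612%

Labor's share = 1 − 0.24 = 0.76.
Capital: 0.24 × 3.3 = 0.792 pp.
Employment: 0.76 × 4.6 = 3.496 pp.
TFP growth = 6.9 − 4.288 = 2.612%.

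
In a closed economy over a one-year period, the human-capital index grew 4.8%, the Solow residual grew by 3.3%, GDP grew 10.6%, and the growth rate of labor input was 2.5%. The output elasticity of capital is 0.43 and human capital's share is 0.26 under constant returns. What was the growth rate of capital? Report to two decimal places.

Capital grew 12.27%.

Labor's share = 1 − 0.43 − 0.26 = 0.31.
gY = gA + 0.26×4.8 + 0.31×2.5 + 0.43×g.
0.43×g = 10.6 − 3.3 − 2.023 = 5.277.
g = 5.277 / 0.43 = 12.2721%.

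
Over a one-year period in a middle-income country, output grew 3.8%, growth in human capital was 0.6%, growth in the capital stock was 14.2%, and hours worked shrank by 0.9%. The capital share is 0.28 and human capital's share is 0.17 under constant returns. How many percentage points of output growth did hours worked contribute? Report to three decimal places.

Labor's share = 1 − 0.28 − 0.17 = 0.55.
Contribution = share × growth = 0.55 × (-0.9) = -0.495 pp.

-0.495 percentage points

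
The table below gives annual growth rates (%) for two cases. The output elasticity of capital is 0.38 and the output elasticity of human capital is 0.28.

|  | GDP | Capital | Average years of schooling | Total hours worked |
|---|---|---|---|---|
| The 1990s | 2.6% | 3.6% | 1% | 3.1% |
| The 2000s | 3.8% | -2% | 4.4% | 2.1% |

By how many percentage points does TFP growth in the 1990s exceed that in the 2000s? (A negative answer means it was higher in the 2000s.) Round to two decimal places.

Labor's share = 1 − 0.38 − 0.28 = 0.34.
The 1990s: TFP = 2.6 − 1.368 − 0.28 − 1.054 = -0.102%.
The 2000s: TFP = 3.8 + 0.76 − 1.232 − 0.714 = 2.614%.
Difference = -0.102 − (2.614) = -2.716 pp.

-2.72 percentage points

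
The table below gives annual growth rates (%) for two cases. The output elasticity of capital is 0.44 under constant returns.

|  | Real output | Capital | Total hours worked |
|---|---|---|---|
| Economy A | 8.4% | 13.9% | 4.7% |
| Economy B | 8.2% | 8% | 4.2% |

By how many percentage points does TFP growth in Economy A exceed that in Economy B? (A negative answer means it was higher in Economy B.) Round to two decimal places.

Labor's share = 1 − 0.44 = 0.56.
Economy A: TFP = 8.4 − 6.116 − 2.632 = -0.348%.
Economy B: TFP = 8.2 − 3.52 − 2.352 = 2.328%.
Difference = -0.348 − (2.328) = -2.676 pp.

-2.68 percentage points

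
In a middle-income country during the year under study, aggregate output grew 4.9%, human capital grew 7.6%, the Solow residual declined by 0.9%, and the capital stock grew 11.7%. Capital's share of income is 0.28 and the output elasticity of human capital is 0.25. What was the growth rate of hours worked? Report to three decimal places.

Labor's share = 1 − 0.28 − 0.25 = 0.47.
gY = gA + 0.28×11.7 + 0.25×7.6 + 0.47×g.
0.47×g = 4.9 + 0.9 − 5.176 = 0.624.
g = 0.624 / 0.47 = 1.32766%.

1.328%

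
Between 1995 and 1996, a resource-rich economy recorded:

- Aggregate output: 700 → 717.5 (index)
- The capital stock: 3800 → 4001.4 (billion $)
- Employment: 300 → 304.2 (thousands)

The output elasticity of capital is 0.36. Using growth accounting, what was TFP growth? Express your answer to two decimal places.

-0.30%

Aggregate output growth = (717.5 − 700) / 700 = 2.5%.
The capital stock growth = (4001.4 − 3800) / 3800 = 5.3%.
Employment growth = (304.2 − 300) / 300 = 1.4%.
Labor's share = 1 − 0.36 = 0.64.
The capital stock: 0.36 × 5.3 = 1.908 pp.
Employment: 0.64 × 1.4 = 0.896 pp.
TFP growth = 2.5 − 2.804 = -0.304%.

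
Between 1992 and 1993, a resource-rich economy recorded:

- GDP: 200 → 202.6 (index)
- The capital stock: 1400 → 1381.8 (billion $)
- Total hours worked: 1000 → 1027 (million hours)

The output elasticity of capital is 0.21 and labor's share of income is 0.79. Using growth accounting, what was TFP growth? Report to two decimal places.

GDP growth = (202.6 − 200) / 200 = 1.3%.
The capital stock growth = (1381.8 − 1400) / 1400 = -1.3%.
Total hours worked growth = (1027 − 1000) / 1000 = 2.7%.
Labor's share = 1 − 0.21 = 0.79.
The capital stock: 0.21 × (-1.3) = -0.273 pp.
Total hours worked: 0.79 × 2.7 = 2.133 pp.
TFP growth = 1.3 − 1.86 = -0.56%.

-0.56%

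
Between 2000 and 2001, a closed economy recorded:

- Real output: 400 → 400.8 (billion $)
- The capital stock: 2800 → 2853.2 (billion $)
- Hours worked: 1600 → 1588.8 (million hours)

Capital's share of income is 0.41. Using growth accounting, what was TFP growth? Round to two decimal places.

Real output growth = (400.8 − 400) / 400 = 0.2%.
The capital stock growth = (2853.2 − 2800) / 2800 = 1.9%.
Hours worked growth = (1588.8 − 1600) / 1600 = -0.7%.
Labor's share = 1 − 0.41 = 0.59.
The capital stock: 0.41 × 1.9 = 0.779 pp.
Hours worked: 0.59 × (-0.7) = -0.413 pp.
TFP growth = 0.2 − 0.366 = -0.166%.

-0.17%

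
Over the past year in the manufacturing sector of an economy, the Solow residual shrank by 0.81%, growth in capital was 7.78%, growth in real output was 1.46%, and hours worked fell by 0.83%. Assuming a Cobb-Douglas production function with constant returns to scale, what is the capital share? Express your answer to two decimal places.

gY = gA + α·gK + (1−α)·gL, so gY − gA − gL = α(gK − gL).
1.46 + 0.81 + 0.83 = α × (7.78 − (-0.83)).
3.1 = 8.61 α, so α = 0.36.

The capital share is 0.36.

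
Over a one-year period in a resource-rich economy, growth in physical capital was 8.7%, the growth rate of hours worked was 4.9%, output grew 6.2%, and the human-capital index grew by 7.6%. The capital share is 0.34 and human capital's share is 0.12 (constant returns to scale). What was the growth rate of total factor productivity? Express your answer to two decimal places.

-0.32%

Labor's share = 1 − 0.34 − 0.12 = 0.54.
Physical capital: 0.34 × 8.7 = 2.958 pp.
The human-capital index: 0.12 × 7.6 = 0.912 pp.
Hours worked: 0.54 × 4.9 = 2.646 pp.
TFP growth = 6.2 − 6.516 = -0.316%.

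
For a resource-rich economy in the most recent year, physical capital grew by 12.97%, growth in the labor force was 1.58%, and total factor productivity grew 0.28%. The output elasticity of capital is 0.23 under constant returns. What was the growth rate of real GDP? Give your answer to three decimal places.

Labor's share = 1 − 0.23 = 0.77.
Physical capital: 0.23 × 12.97 = 2.9831 pp.
The labor force: 0.77 × 1.58 = 1.2166 pp.
Output growth = 0.28 + 4.1997 = 4.4797%.

Real GDP growth was 4.480%.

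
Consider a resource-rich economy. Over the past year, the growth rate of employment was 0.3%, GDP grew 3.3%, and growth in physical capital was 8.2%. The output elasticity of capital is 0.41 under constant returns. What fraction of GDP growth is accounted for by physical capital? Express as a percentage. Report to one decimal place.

Physical capital contributed 0.41 × 8.2 = 3.362 pp.
Share of growth = 3.362 / 3.3 × 100 = 101.879%.

101.9%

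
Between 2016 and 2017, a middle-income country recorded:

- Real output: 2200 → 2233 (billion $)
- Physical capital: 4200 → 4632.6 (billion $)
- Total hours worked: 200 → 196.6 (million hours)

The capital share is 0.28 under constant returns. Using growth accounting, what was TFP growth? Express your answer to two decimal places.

-0.16%

Real output growth = (2233 − 2200) / 2200 = 1.5%.
Physical capital growth = (4632.6 − 4200) / 4200 = 10.3%.
Total hours worked growth = (196.6 − 200) / 200 = -1.7%.
Labor's share = 1 − 0.28 = 0.72.
Physical capital: 0.28 × 10.3 = 2.884 pp.
Total hours worked: 0.72 × (-1.7) = -1.224 pp.
TFP growth = 1.5 − 1.66 = -0.16%.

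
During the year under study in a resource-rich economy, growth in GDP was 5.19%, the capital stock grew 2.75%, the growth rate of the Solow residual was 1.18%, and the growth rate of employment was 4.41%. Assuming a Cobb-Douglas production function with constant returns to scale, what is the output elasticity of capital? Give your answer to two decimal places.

gY = gA + α·gK + (1−α)·gL, so gY − gA − gL = α(gK − gL).
5.19 − 1.18 − 4.41 = α × (2.75 − 4.41).
-0.4 = -1.66 α, so α = 0.241.

0.24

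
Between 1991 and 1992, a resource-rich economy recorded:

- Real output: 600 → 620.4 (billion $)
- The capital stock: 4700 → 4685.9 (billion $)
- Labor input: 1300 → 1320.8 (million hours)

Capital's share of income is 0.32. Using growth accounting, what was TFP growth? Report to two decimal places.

TFP grew 2.41%.

Real output growth = (620.4 − 600) / 600 = 3.4%.
The capital stock growth = (4685.9 − 4700) / 4700 = -0.3%.
Labor input growth = (1320.8 − 1300) / 1300 = 1.6%.
Labor's share = 1 − 0.32 = 0.68.
The capital stock: 0.32 × (-0.3) = -0.096 pp.
Labor input: 0.68 × 1.6 = 1.088 pp.
TFP growth = 3.4 − 0.992 = 2.408%.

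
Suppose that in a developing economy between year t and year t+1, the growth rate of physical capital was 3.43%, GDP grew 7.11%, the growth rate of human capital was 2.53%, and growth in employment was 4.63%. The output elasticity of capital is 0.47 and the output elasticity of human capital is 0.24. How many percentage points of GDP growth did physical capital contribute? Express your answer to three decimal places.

Contribution = share × growth = 0.47 × 3.43 = 1.6121 pp.

1.612 pp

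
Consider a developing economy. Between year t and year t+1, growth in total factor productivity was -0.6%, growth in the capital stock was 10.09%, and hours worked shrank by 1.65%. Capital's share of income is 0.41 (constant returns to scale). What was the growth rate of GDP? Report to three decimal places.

2.563%

Labor's share = 1 − 0.41 = 0.59.
The capital stock: 0.41 × 10.09 = 4.1369 pp.
Hours worked: 0.59 × (-1.65) = -0.9735 pp.
Output growth = -0.6 + 3.1634 = 2.5634%.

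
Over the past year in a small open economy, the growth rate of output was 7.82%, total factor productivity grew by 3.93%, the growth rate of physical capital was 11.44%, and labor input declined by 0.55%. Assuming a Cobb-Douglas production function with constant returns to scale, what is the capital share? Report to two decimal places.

α = 0.37

gY = gA + α·gK + (1−α)·gL, so gY − gA − gL = α(gK − gL).
7.82 − 3.93 + 0.55 = α × (11.44 − (-0.55)).
4.44 = 11.99 α, so α = 0.3703.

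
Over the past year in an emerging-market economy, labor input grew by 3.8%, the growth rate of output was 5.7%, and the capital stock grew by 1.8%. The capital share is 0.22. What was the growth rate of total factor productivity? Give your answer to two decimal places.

Labor's share = 1 − 0.22 = 0.78.
The capital stock: 0.22 × 1.8 = 0.396 pp.
Labor input: 0.78 × 3.8 = 2.964 pp.
TFP growth = 5.7 − 3.36 = 2.34%.

Total factor productivity growth was 2.34%.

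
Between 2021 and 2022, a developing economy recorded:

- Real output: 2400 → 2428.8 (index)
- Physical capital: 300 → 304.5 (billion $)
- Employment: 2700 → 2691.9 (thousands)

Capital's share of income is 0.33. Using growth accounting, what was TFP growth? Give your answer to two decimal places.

0.91%

Real output growth = (2428.8 − 2400) / 2400 = 1.2%.
Physical capital growth = (304.5 − 300) / 300 = 1.5%.
Employment growth = (2691.9 − 2700) / 2700 = -0.3%.
Labor's share = 1 − 0.33 = 0.67.
Physical capital: 0.33 × 1.5 = 0.495 pp.
Employment: 0.67 × (-0.3) = -0.201 pp.
TFP growth = 1.2 − 0.294 = 0.906%.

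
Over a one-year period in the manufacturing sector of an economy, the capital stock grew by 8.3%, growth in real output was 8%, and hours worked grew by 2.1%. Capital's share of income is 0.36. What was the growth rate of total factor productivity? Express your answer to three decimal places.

Labor's share = 1 − 0.36 = 0.64.
The capital stock: 0.36 × 8.3 = 2.988 pp.
Hours worked: 0.64 × 2.1 = 1.344 pp.
TFP growth = 8 − 4.332 = 3.668%.

Total factor productivity growth was 3.668%.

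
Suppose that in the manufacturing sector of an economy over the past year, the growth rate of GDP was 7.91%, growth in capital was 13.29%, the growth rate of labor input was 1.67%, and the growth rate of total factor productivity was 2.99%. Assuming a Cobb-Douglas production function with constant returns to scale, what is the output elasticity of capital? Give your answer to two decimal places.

α = 0.28

gY = gA + α·gK + (1−α)·gL, so gY − gA − gL = α(gK − gL).
7.91 − 2.99 − 1.67 = α × (13.29 − 1.67).
3.25 = 11.62 α, so α = 0.2797.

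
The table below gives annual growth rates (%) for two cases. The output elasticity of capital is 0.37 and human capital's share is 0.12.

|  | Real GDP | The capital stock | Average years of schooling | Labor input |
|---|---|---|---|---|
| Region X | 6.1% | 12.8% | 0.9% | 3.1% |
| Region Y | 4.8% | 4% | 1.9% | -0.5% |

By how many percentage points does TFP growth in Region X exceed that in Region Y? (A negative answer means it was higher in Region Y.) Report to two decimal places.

Labor's share = 1 − 0.37 − 0.12 = 0.51.
Region X: TFP = 6.1 − 4.736 − 0.108 − 1.581 = -0.325%.
Region Y: TFP = 4.8 − 1.48 − 0.228 + 0.255 = 3.347%.
Difference = -0.325 − (3.347) = -3.672 pp.

-3.67 percentage points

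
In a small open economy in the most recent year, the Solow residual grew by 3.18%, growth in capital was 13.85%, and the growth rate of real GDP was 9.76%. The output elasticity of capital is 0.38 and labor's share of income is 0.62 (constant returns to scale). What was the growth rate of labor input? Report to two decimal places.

Labor input growth was 2.12%.

Labor's share = 1 − 0.38 = 0.62.
gY = gA + 0.38×13.85 + 0.62×g.
0.62×g = 9.76 − 3.18 − 5.263 = 1.317.
g = 1.317 / 0.62 = 2.1242%.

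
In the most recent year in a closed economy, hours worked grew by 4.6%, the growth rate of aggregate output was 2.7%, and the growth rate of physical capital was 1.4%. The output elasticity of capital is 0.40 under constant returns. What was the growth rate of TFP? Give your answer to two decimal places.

-0.62%

Labor's share = 1 − 0.4 = 0.6.
Physical capital: 0.4 × 1.4 = 0.56 pp.
Hours worked: 0.6 × 4.6 = 2.76 pp.
TFP growth = 2.7 − 3.32 = -0.62%.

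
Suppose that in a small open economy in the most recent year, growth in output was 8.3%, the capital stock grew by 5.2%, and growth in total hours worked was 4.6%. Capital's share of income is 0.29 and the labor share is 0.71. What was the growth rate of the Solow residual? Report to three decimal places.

The Solow residual grew 3.526%.

Labor's share = 1 − 0.29 = 0.71.
The capital stock: 0.29 × 5.2 = 1.508 pp.
Total hours worked: 0.71 × 4.6 = 3.266 pp.
TFP growth = 8.3 − 4.774 = 3.526%.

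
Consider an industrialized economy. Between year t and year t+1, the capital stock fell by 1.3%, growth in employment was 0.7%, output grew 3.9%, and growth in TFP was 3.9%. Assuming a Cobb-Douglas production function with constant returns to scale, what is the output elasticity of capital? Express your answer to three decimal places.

gY = gA + α·gK + (1−α)·gL, so gY − gA − gL = α(gK − gL).
3.9 − 3.9 − 0.7 = α × (-1.3 − 0.7).
-0.7 = -2 α, so α = 0.35.

α = 0.350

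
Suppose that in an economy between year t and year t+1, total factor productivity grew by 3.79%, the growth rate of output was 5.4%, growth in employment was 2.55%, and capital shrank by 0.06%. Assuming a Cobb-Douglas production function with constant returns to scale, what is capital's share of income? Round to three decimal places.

α = 0.360

gY = gA + α·gK + (1−α)·gL, so gY − gA − gL = α(gK − gL).
5.4 − 3.79 − 2.55 = α × (-0.06 − 2.55).
-0.94 = -2.61 α, so α = 0.36015.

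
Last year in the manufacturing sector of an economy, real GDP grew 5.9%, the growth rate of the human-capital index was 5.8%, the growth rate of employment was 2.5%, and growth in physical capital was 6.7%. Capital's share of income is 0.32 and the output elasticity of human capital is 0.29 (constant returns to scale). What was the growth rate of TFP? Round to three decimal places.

Labor's share = 1 − 0.32 − 0.29 = 0.39.
Physical capital: 0.32 × 6.7 = 2.144 pp.
The human-capital index: 0.29 × 5.8 = 1.682 pp.
Employment: 0.39 × 2.5 = 0.975 pp.
TFP growth = 5.9 − 4.801 = 1.099%.

1.099%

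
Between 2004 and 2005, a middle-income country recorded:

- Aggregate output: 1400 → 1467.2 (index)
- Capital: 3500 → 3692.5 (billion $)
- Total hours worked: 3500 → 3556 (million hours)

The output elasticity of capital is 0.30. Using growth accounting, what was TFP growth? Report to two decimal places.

Aggregate output growth = (1467.2 − 1400) / 1400 = 4.8%.
Capital growth = (3692.5 − 3500) / 3500 = 5.5%.
Total hours worked growth = (3556 − 3500) / 3500 = 1.6%.
Labor's share = 1 − 0.3 = 0.7.
Capital: 0.3 × 5.5 = 1.65 pp.
Total hours worked: 0.7 × 1.6 = 1.12 pp.
TFP growth = 4.8 − 2.77 = 2.03%.

2.03%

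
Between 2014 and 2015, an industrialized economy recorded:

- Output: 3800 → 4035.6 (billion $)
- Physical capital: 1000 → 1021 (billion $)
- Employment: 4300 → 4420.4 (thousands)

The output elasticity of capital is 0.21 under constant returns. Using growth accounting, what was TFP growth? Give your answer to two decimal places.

3.55%

Output growth = (4035.6 − 3800) / 3800 = 6.2%.
Physical capital growth = (1021 − 1000) / 1000 = 2.1%.
Employment growth = (4420.4 − 4300) / 4300 = 2.8%.
Labor's share = 1 − 0.21 = 0.79.
Physical capital: 0.21 × 2.1 = 0.441 pp.
Employment: 0.79 × 2.8 = 2.212 pp.
TFP growth = 6.2 − 2.653 = 3.547%.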